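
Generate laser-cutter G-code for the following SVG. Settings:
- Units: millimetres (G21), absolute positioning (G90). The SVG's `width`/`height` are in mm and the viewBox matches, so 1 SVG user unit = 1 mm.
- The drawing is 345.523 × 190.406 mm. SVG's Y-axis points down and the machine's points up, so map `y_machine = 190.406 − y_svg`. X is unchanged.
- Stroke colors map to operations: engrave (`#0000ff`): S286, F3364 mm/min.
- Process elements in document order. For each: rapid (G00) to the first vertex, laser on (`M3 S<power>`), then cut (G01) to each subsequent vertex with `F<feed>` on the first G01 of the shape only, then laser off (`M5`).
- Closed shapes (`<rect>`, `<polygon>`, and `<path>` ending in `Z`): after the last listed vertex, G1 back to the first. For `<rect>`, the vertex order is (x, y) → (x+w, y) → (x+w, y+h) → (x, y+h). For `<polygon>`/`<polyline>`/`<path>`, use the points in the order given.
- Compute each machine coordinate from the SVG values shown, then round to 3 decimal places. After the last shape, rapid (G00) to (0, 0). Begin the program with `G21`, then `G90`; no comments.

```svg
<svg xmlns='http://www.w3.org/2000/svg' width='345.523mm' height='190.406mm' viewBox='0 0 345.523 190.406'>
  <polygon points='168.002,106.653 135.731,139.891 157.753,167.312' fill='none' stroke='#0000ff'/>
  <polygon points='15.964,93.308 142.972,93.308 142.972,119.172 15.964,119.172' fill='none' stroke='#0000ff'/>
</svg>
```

G21
G90
G00 X168.002 Y83.753
M3 S286
G01 X135.731 Y50.515 F3364
G01 X157.753 Y23.094
G01 X168.002 Y83.753
M5
G00 X15.964 Y97.098
M3 S286
G01 X142.972 Y97.098 F3364
G01 X142.972 Y71.234
G01 X15.964 Y71.234
G01 X15.964 Y97.098
M5
G00 X0.000 Y0.000

viewBox `0 0 345.523 190.406` with mm width/height → 1 unit = 1 mm. Flip: y_m = 190.406 − y_svg.

**Shape 1** — `<polygon>` closed polygon, stroke `#0000ff` → engrave (S286, F3364). Machine vertices: (168.002,83.753) → (135.731,50.515) → (157.753,23.094) → (168.002,83.753). Closed: final G1 returns to the first vertex.

**Shape 2** — `<polygon>` rectangle, stroke `#0000ff` → engrave (S286, F3364). Machine vertices: (15.964,97.098) → (142.972,97.098) → (142.972,71.234) → (15.964,71.234) → (15.964,97.098). Closed: final G1 returns to the first vertex.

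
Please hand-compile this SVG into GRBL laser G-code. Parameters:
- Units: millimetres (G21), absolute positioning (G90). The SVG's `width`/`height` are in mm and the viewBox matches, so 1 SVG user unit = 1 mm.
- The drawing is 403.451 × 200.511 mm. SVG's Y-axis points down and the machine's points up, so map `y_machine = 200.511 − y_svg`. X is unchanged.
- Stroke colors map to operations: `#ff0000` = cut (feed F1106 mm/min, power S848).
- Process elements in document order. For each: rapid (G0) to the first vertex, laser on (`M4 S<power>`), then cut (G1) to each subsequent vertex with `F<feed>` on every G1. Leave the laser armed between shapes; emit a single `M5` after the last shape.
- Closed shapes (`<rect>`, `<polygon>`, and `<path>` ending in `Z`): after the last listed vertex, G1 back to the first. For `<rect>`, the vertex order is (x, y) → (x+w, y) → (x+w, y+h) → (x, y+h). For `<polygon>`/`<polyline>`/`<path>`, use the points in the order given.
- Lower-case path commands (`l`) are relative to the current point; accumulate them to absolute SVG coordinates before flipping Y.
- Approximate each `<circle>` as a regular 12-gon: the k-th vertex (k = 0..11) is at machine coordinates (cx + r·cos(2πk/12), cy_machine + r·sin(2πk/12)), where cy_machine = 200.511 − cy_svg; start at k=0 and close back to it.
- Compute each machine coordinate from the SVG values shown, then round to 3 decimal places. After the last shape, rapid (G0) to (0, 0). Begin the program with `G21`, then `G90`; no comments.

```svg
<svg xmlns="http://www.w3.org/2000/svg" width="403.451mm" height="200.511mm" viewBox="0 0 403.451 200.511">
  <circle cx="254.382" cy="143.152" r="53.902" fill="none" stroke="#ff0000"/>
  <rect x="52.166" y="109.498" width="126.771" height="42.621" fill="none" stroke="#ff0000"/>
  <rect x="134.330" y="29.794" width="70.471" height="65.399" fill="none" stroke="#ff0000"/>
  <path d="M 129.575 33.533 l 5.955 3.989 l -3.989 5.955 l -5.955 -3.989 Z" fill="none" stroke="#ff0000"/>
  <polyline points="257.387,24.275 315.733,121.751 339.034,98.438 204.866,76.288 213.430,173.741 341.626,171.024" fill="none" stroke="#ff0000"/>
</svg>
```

G21
G90
G0 X308.284 Y57.359
M4 S848
G1 X301.063 Y84.310 F1106
G1 X281.333 Y104.040 F1106
G1 X254.382 Y111.261 F1106
G1 X227.431 Y104.040 F1106
G1 X207.701 Y84.310 F1106
G1 X200.480 Y57.359 F1106
G1 X207.701 Y30.408 F1106
G1 X227.431 Y10.678 F1106
G1 X254.382 Y3.457 F1106
G1 X281.333 Y10.678 F1106
G1 X301.063 Y30.408 F1106
G1 X308.284 Y57.359 F1106
G0 X52.166 Y91.013
M4 S848
G1 X178.937 Y91.013 F1106
G1 X178.937 Y48.392 F1106
G1 X52.166 Y48.392 F1106
G1 X52.166 Y91.013 F1106
G0 X134.330 Y170.717
M4 S848
G1 X204.801 Y170.717 F1106
G1 X204.801 Y105.318 F1106
G1 X134.330 Y105.318 F1106
G1 X134.330 Y170.717 F1106
G0 X129.575 Y166.978
M4 S848
G1 X135.530 Y162.989 F1106
G1 X131.541 Y157.034 F1106
G1 X125.586 Y161.023 F1106
G1 X129.575 Y166.978 F1106
G0 X257.387 Y176.236
M4 S848
G1 X315.733 Y78.760 F1106
G1 X339.034 Y102.073 F1106
G1 X204.866 Y124.223 F1106
G1 X213.430 Y26.770 F1106
G1 X341.626 Y29.487 F1106
M5
G0 X0.000 Y0.000

viewBox `0 0 403.451 200.511` with mm width/height → 1 unit = 1 mm. Flip: y_m = 200.511 − y_svg.

**Shape 1** — `<circle>` circle, stroke `#ff0000` → cut (S848, F1106). Machine vertices: (308.284,57.359) → (301.063,84.310) → (281.333,104.040) → (254.382,111.261) → (227.431,104.040) → (207.701,84.310) → (200.480,57.359) → (207.701,30.408) → (227.431,10.678) → (254.382,3.457) → (281.333,10.678) → (301.063,30.408) → (308.284,57.359). Closed: final G1 returns to the first vertex.

**Shape 2** — `<rect>` rectangle, stroke `#ff0000` → cut (S848, F1106). Machine vertices: (52.166,91.013) → (178.937,91.013) → (178.937,48.392) → (52.166,48.392) → (52.166,91.013). Closed: final G1 returns to the first vertex.

**Shape 3** — `<rect>` rectangle, stroke `#ff0000` → cut (S848, F1106). Machine vertices: (134.330,170.717) → (204.801,170.717) → (204.801,105.318) → (134.330,105.318) → (134.330,170.717). Closed: final G1 returns to the first vertex.

**Shape 4** — `<path>` regular polygon, stroke `#ff0000` → cut (S848, F1106). Machine vertices: (129.575,166.978) → (135.530,162.989) → (131.541,157.034) → (125.586,161.023) → (129.575,166.978). Closed: final G1 returns to the first vertex.

**Shape 5** — `<polyline>` open polyline, stroke `#ff0000` → cut (S848, F1106). Machine vertices: (257.387,176.236) → (315.733,78.760) → (339.034,102.073) → (204.866,124.223) → (213.430,26.770) → (341.626,29.487). Open path.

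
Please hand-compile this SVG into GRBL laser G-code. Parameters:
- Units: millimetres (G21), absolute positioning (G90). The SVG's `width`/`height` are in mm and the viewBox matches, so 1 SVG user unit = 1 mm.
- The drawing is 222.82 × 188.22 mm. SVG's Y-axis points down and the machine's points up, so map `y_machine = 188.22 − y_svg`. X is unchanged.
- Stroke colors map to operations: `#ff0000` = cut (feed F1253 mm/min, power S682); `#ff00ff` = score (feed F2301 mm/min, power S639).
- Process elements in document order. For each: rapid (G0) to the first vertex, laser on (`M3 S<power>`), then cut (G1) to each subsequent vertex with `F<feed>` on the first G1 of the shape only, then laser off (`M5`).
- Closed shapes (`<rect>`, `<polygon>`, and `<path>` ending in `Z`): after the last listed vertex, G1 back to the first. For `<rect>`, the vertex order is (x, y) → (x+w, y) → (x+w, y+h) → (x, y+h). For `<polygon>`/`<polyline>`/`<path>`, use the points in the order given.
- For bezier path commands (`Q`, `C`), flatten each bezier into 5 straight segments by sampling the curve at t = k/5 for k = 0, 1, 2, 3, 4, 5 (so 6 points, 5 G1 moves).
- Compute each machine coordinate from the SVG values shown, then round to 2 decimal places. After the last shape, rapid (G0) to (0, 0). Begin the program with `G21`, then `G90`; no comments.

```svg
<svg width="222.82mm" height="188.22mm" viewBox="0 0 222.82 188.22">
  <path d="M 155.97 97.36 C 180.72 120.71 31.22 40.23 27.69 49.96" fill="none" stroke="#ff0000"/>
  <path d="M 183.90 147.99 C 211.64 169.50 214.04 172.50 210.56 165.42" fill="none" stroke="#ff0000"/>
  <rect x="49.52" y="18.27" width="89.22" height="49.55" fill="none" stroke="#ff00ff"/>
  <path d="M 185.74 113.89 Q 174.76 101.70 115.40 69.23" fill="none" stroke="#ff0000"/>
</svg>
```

1 u = 1 mm; y_m = 188.22 − y.

[1] `<path>` cubic bezier, #ff0000→cut S682 F1253: (155.97,90.86) → (152.47,87.76) → (122.52,100.26) → (81.50,119.05) → (44.76,134.83) → (27.69,138.26)

[2] `<path>` cubic bezier, #ff0000→cut S682 F1253: (183.90,40.23) → (197.66,29.48) → (206.27,22.76) → (210.67,19.68) → (211.79,19.83) → (210.56,22.80)

[3] `<rect>` rectangle, #ff00ff→score S639 F2301: (49.52,169.95) → (138.74,169.95) → (138.74,120.40) → (49.52,120.40) → (49.52,169.95) (closed)

[4] `<path>` quadratic bezier, #ff0000→cut S682 F1253: (185.74,74.33) → (179.41,80.02) → (169.22,87.33) → (155.15,96.26) → (137.21,106.81) → (115.40,118.99)

G21
G90
G0 X155.97 Y90.86
M3 S682
G1 X152.47 Y87.76 F1253
G1 X122.52 Y100.26
G1 X81.50 Y119.05
G1 X44.76 Y134.83
G1 X27.69 Y138.26
M5
G0 X183.90 Y40.23
M3 S682
G1 X197.66 Y29.48 F1253
G1 X206.27 Y22.76
G1 X210.67 Y19.68
G1 X211.79 Y19.83
G1 X210.56 Y22.80
M5
G0 X49.52 Y169.95
M3 S639
G1 X138.74 Y169.95 F2301
G1 X138.74 Y120.40
G1 X49.52 Y120.40
G1 X49.52 Y169.95
M5
G0 X185.74 Y74.33
M3 S682
G1 X179.41 Y80.02 F1253
G1 X169.22 Y87.33
G1 X155.15 Y96.26
G1 X137.21 Y106.81
G1 X115.40 Y118.99
M5
G0 X0.00 Y0.00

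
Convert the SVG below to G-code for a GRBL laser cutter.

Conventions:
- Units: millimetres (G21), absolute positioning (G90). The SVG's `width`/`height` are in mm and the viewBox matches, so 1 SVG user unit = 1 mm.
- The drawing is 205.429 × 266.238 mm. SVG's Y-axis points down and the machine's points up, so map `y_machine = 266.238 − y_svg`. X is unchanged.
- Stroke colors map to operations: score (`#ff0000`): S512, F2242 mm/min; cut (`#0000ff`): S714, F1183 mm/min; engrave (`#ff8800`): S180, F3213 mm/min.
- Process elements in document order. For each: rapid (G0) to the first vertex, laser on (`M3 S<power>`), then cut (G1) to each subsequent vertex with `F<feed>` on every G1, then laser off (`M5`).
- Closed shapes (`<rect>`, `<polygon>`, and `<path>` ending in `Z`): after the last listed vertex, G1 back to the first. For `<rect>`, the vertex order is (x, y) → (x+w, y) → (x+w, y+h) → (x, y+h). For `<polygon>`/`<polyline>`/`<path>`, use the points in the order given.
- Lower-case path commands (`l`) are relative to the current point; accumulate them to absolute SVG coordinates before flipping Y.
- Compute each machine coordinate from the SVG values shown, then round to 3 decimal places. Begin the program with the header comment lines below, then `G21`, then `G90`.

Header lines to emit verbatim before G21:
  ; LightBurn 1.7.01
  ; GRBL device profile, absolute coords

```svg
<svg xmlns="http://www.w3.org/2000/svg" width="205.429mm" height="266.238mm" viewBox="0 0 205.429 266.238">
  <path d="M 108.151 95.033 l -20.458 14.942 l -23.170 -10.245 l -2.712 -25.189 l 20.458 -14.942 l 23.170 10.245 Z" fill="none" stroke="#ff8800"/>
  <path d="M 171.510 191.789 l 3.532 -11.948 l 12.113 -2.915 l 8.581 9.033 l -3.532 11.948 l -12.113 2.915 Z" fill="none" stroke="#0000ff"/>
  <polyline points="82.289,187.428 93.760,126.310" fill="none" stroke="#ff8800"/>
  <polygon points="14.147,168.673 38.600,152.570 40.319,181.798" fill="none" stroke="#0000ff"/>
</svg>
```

; LightBurn 1.7.01
; GRBL device profile, absolute coords
G21
G90
G0 X108.151 Y171.205
M3 S180
G1 X87.693 Y156.263 F3213
G1 X64.523 Y166.508 F3213
G1 X61.811 Y191.697 F3213
G1 X82.269 Y206.639 F3213
G1 X105.439 Y196.394 F3213
G1 X108.151 Y171.205 F3213
M5
G0 X171.510 Y74.449
M3 S714
G1 X175.042 Y86.397 F1183
G1 X187.155 Y89.312 F1183
G1 X195.736 Y80.279 F1183
G1 X192.204 Y68.331 F1183
G1 X180.091 Y65.416 F1183
G1 X171.510 Y74.449 F1183
M5
G0 X82.289 Y78.810
M3 S180
G1 X93.760 Y139.928 F3213
M5
G0 X14.147 Y97.565
M3 S714
G1 X38.600 Y113.668 F1183
G1 X40.319 Y84.440 F1183
G1 X14.147 Y97.565 F1183
M5

Since the viewBox matches the mm dimensions, user units are millimetres directly. The only transform is the Y-flip y_m = 266.238 − y_svg.

Shape 1 is a regular polygon drawn with `<path>`. Its stroke #ff8800 means engrave at S180, F3213. After flipping Y the toolpath is (108.151,171.205) → (87.693,156.263) → (64.523,166.508) → (61.811,191.697) → (82.269,206.639) → (105.439,196.394) → (108.151,171.205), returning to the start.

Shape 2 is a regular polygon drawn with `<path>`. Its stroke #0000ff means cut at S714, F1183. After flipping Y the toolpath is (171.510,74.449) → (175.042,86.397) → (187.155,89.312) → (195.736,80.279) → (192.204,68.331) → (180.091,65.416) → (171.510,74.449), returning to the start.

Shape 3 is a line segment drawn with `<polyline>`. Its stroke #ff8800 means engrave at S180, F3213. After flipping Y the toolpath is (82.289,78.810) → (93.760,139.928).

Shape 4 is a regular polygon drawn with `<polygon>`. Its stroke #0000ff means cut at S714, F1183. After flipping Y the toolpath is (14.147,97.565) → (38.600,113.668) → (40.319,84.440) → (14.147,97.565), returning to the start.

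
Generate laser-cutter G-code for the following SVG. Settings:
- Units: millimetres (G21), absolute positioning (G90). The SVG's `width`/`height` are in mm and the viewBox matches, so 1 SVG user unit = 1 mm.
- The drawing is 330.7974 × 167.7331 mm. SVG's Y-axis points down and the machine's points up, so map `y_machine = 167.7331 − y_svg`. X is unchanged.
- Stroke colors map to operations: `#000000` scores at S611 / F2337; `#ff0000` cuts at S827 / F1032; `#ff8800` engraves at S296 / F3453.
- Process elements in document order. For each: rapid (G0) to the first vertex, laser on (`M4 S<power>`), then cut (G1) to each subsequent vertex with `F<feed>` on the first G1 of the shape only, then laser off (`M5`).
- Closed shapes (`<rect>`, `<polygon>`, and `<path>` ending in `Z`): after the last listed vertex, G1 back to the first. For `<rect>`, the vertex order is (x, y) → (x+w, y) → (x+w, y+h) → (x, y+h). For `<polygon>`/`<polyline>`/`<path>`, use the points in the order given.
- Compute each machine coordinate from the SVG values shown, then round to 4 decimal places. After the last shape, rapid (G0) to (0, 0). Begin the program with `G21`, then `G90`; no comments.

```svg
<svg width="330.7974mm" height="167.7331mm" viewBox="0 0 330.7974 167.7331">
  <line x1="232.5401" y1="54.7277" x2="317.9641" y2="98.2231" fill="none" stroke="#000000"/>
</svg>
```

Since the viewBox matches the mm dimensions, user units are millimetres directly. The only transform is the Y-flip y_m = 167.7331 − y_svg.

Shape 1 is a line segment drawn with `<line>`. Its stroke #000000 means score at S611, F2337. After flipping Y the toolpath is (232.5401,113.0054) → (317.9641,69.5100).

G21
G90
G0 X232.5401 Y113.0054
M4 S611
G1 X317.9641 Y69.5100 F2337
M5
G0 X0.0000 Y0.0000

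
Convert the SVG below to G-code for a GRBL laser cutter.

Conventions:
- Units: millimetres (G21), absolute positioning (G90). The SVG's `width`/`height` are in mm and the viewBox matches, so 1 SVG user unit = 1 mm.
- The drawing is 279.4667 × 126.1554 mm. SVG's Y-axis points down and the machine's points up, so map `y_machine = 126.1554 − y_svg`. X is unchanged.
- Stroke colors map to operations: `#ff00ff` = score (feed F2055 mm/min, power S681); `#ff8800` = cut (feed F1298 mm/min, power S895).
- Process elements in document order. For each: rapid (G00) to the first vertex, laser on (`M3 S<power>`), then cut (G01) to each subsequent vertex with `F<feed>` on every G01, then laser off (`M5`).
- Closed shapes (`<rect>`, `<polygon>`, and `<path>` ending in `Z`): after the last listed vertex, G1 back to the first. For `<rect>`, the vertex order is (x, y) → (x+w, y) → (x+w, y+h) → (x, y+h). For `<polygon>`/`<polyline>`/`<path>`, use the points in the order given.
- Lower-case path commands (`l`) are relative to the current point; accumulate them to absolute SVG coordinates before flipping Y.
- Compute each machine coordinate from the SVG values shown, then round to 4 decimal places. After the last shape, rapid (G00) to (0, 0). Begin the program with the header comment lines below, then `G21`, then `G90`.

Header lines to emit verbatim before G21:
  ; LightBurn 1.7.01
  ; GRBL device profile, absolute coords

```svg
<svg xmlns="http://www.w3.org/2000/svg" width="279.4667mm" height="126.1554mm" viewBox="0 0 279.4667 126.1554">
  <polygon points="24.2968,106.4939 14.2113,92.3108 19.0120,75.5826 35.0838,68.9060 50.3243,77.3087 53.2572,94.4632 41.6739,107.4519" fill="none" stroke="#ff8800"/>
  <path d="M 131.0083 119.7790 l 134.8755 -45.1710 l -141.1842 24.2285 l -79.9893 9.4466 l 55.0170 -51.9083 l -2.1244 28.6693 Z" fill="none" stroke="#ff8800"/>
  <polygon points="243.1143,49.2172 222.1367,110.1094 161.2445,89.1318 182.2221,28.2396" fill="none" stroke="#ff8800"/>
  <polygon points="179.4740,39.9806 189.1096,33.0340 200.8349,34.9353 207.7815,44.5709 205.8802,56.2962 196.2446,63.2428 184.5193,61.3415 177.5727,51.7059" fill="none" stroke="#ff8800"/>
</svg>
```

viewBox `0 0 279.4667 126.1554` with mm width/height → 1 unit = 1 mm. Flip: y_m = 126.1554 − y_svg.

**Shape 1** — `<polygon>` regular polygon, stroke `#ff8800` → cut (S895, F1298). Machine vertices: (24.2968,19.6615) → (14.2113,33.8446) → (19.0120,50.5728) → (35.0838,57.2494) → (50.3243,48.8467) → (53.2572,31.6922) → (41.6739,18.7035) → (24.2968,19.6615). Closed: final G1 returns to the first vertex.

**Shape 2** — `<path>` closed polygon, stroke `#ff8800` → cut (S895, F1298). Machine vertices: (131.0083,6.3764) → (265.8838,51.5474) → (124.6996,27.3189) → (44.7103,17.8723) → (99.7273,69.7806) → (97.6029,41.1113) → (131.0083,6.3764). Closed: final G1 returns to the first vertex.

**Shape 3** — `<polygon>` regular polygon, stroke `#ff8800` → cut (S895, F1298). Machine vertices: (243.1143,76.9382) → (222.1367,16.0460) → (161.2445,37.0236) → (182.2221,97.9158) → (243.1143,76.9382). Closed: final G1 returns to the first vertex.

**Shape 4** — `<polygon>` regular polygon, stroke `#ff8800` → cut (S895, F1298). Machine vertices: (179.4740,86.1748) → (189.1096,93.1214) → (200.8349,91.2201) → (207.7815,81.5845) → (205.8802,69.8592) → (196.2446,62.9126) → (184.5193,64.8139) → (177.5727,74.4495) → (179.4740,86.1748). Closed: final G1 returns to the first vertex.

; LightBurn 1.7.01
; GRBL device profile, absolute coords
G21
G90
G00 X24.2968 Y19.6615
M3 S895
G01 X14.2113 Y33.8446 F1298
G01 X19.0120 Y50.5728 F1298
G01 X35.0838 Y57.2494 F1298
G01 X50.3243 Y48.8467 F1298
G01 X53.2572 Y31.6922 F1298
G01 X41.6739 Y18.7035 F1298
G01 X24.2968 Y19.6615 F1298
M5
G00 X131.0083 Y6.3764
M3 S895
G01 X265.8838 Y51.5474 F1298
G01 X124.6996 Y27.3189 F1298
G01 X44.7103 Y17.8723 F1298
G01 X99.7273 Y69.7806 F1298
G01 X97.6029 Y41.1113 F1298
G01 X131.0083 Y6.3764 F1298
M5
G00 X243.1143 Y76.9382
M3 S895
G01 X222.1367 Y16.0460 F1298
G01 X161.2445 Y37.0236 F1298
G01 X182.2221 Y97.9158 F1298
G01 X243.1143 Y76.9382 F1298
M5
G00 X179.4740 Y86.1748
M3 S895
G01 X189.1096 Y93.1214 F1298
G01 X200.8349 Y91.2201 F1298
G01 X207.7815 Y81.5845 F1298
G01 X205.8802 Y69.8592 F1298
G01 X196.2446 Y62.9126 F1298
G01 X184.5193 Y64.8139 F1298
G01 X177.5727 Y74.4495 F1298
G01 X179.4740 Y86.1748 F1298
M5
G00 X0.0000 Y0.0000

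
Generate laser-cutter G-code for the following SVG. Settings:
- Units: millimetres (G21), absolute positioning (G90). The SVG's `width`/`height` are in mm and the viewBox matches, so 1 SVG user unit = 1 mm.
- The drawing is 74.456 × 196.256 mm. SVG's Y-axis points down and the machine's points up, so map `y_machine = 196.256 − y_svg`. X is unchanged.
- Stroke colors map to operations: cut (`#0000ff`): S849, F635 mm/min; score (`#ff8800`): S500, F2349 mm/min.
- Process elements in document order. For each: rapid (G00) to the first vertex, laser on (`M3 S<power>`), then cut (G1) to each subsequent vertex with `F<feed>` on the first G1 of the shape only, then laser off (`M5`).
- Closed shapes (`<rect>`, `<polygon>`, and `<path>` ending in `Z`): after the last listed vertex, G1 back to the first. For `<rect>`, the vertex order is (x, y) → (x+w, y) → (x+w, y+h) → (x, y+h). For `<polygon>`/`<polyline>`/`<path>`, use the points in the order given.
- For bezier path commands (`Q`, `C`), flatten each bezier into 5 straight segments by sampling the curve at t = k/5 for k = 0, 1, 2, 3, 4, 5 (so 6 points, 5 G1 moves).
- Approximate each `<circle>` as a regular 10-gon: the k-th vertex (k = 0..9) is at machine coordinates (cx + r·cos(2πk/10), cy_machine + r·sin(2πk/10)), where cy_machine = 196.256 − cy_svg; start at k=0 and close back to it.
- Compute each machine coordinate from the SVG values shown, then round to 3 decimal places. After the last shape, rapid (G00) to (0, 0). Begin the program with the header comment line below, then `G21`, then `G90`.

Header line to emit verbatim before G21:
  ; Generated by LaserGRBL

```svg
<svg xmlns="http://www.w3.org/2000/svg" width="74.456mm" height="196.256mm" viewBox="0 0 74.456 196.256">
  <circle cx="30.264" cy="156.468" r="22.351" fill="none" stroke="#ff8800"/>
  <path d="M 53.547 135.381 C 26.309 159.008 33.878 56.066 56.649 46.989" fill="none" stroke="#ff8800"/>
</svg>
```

1 u = 1 mm; y_m = 196.256 − y.

[1] `<circle>` circle, #ff8800→score S500 F2349: (52.615,39.788) → (48.346,52.926) → (37.171,61.045) → (23.357,61.045) → (12.182,52.926) → (7.913,39.788) → (12.182,26.650) → (23.357,18.531) → (37.171,18.531) → (48.346,26.650) → (52.615,39.788) (closed)

[2] `<path>` cubic bezier, #ff8800→score S500 F2349: (53.547,60.875) → (41.224,60.124) → (36.314,79.168) → (37.875,107.427) → (44.967,134.320) → (56.649,149.267)

; Generated by LaserGRBL
G21
G90
G00 X52.615 Y39.788
M3 S500
G1 X48.346 Y52.926 F2349
G1 X37.171 Y61.045
G1 X23.357 Y61.045
G1 X12.182 Y52.926
G1 X7.913 Y39.788
G1 X12.182 Y26.650
G1 X23.357 Y18.531
G1 X37.171 Y18.531
G1 X48.346 Y26.650
G1 X52.615 Y39.788
M5
G00 X53.547 Y60.875
M3 S500
G1 X41.224 Y60.124 F2349
G1 X36.314 Y79.168
G1 X37.875 Y107.427
G1 X44.967 Y134.320
G1 X56.649 Y149.267
M5
G00 X0.000 Y0.000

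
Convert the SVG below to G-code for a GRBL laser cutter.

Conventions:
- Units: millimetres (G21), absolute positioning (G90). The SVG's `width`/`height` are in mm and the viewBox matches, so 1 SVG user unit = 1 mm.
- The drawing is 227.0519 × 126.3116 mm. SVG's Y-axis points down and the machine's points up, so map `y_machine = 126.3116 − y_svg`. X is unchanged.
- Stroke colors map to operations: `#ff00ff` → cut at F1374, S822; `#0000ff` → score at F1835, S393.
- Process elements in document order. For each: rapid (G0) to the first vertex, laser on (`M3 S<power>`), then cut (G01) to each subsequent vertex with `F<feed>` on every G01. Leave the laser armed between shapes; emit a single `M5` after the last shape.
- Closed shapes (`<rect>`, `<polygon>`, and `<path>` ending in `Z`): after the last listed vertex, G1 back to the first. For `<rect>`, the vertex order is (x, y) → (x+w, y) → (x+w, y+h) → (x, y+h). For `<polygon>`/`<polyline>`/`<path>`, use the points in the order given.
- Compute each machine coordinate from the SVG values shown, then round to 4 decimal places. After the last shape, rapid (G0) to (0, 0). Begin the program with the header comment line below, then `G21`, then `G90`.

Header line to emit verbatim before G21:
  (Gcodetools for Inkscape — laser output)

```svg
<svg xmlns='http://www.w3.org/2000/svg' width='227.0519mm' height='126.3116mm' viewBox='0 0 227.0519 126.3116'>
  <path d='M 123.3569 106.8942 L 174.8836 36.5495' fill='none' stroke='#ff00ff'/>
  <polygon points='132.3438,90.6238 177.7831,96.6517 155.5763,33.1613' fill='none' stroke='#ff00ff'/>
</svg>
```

1 u = 1 mm; y_m = 126.3116 − y.

[1] `<path>` line segment, #ff00ff→cut S822 F1374: (123.3569,19.4174) → (174.8836,89.7621)

[2] `<polygon>` closed polygon, #ff00ff→cut S822 F1374: (132.3438,35.6878) → (177.7831,29.6599) → (155.5763,93.1503) → (132.3438,35.6878) (closed)

(Gcodetools for Inkscape — laser output)
G21
G90
G0 X123.3569 Y19.4174
M3 S822
G01 X174.8836 Y89.7621 F1374
G0 X132.3438 Y35.6878
M3 S822
G01 X177.7831 Y29.6599 F1374
G01 X155.5763 Y93.1503 F1374
G01 X132.3438 Y35.6878 F1374
M5
G0 X0.0000 Y0.0000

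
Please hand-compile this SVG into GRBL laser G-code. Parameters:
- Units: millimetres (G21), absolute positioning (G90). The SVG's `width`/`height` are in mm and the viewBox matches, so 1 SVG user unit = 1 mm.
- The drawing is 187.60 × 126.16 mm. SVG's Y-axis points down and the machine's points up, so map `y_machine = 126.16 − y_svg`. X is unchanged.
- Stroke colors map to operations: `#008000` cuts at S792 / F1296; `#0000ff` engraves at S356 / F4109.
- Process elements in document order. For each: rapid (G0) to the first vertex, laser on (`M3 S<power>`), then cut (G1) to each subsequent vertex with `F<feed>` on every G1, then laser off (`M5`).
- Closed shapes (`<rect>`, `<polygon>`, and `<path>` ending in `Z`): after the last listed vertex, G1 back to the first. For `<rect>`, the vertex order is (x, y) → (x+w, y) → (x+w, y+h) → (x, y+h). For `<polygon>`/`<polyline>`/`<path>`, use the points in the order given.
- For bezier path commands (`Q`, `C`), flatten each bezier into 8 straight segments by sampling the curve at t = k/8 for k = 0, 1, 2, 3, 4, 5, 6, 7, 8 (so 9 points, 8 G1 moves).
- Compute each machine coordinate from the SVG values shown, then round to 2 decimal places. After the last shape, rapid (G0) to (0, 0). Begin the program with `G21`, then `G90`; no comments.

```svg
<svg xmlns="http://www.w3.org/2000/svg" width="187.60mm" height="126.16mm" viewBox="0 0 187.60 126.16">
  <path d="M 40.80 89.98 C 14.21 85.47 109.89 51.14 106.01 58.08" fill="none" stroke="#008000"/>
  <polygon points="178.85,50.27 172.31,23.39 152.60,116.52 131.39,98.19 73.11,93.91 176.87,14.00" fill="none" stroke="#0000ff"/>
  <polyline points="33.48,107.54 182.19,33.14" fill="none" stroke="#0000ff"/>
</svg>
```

G21
G90
G0 X40.80 Y36.18
M3 S792
G1 X36.13 Y39.13 F1296
G1 X40.32 Y44.04 F1296
G1 X50.77 Y50.09 F1296
G1 X64.89 Y56.42 F1296
G1 X80.07 Y62.23 F1296
G1 X93.72 Y66.66 F1296
G1 X103.23 Y68.89 F1296
G1 X106.01 Y68.08 F1296
M5
G0 X178.85 Y75.89
M3 S356
G1 X172.31 Y102.77 F4109
G1 X152.60 Y9.64 F4109
G1 X131.39 Y27.97 F4109
G1 X73.11 Y32.25 F4109
G1 X176.87 Y112.16 F4109
G1 X178.85 Y75.89 F4109
M5
G0 X33.48 Y18.62
M3 S356
G1 X182.19 Y93.02 F4109
M5
G0 X0.00 Y0.00

1 u = 1 mm; y_m = 126.16 − y.

[1] `<path>` cubic bezier, #008000→cut S792 F1296: (40.80,36.18) → (36.13,39.13) → (40.32,44.04) → (50.77,50.09) → (64.89,56.42) → (80.07,62.23) → (93.72,66.66) → (103.23,68.89) → (106.01,68.08)

[2] `<polygon>` closed polygon, #0000ff→engrave S356 F4109: (178.85,75.89) → (172.31,102.77) → (152.60,9.64) → (131.39,27.97) → (73.11,32.25) → (176.87,112.16) → (178.85,75.89) (closed)

[3] `<polyline>` line segment, #0000ff→engrave S356 F4109: (33.48,18.62) → (182.19,93.02)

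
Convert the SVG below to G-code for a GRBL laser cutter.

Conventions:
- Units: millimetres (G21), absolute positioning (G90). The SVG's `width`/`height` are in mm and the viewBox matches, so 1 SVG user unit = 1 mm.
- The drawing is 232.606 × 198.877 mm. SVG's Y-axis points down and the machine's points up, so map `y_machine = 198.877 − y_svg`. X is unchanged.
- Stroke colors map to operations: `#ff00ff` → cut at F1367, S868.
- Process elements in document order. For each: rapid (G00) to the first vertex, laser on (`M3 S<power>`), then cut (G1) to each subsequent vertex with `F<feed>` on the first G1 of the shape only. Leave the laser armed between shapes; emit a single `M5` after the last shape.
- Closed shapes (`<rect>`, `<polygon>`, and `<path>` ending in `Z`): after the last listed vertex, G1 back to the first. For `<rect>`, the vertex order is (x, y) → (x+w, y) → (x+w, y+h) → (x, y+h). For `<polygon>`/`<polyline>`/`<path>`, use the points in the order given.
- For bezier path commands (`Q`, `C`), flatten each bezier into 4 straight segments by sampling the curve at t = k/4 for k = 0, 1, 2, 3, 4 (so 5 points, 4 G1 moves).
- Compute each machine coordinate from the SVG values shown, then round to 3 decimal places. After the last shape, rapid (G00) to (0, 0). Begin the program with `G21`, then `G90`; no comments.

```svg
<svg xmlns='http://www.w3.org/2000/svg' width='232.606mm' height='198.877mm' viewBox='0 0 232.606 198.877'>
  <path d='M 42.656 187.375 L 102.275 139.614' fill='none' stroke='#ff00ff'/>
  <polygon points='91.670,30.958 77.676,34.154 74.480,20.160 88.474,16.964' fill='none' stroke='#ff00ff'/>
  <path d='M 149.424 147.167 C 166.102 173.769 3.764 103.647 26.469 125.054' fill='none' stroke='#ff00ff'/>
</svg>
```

1 u = 1 mm; y_m = 198.877 − y.

[1] `<path>` line segment, #ff00ff→cut S868 F1367: (42.656,11.502) → (102.275,59.263)

[2] `<polygon>` regular polygon, #ff00ff→cut S868 F1367: (91.670,167.919) → (77.676,164.723) → (74.480,178.717) → (88.474,181.913) → (91.670,167.919) (closed)

[3] `<path>` cubic bezier, #ff00ff→cut S868 F1367: (149.424,51.710) → (134.055,46.953) → (85.686,60.818) → (38.447,75.658) → (26.469,73.823)

G21
G90
G00 X42.656 Y11.502
M3 S868
G1 X102.275 Y59.263 F1367
G00 X91.670 Y167.919
M3 S868
G1 X77.676 Y164.723 F1367
G1 X74.480 Y178.717
G1 X88.474 Y181.913
G1 X91.670 Y167.919
G00 X149.424 Y51.710
M3 S868
G1 X134.055 Y46.953 F1367
G1 X85.686 Y60.818
G1 X38.447 Y75.658
G1 X26.469 Y73.823
M5
G00 X0.000 Y0.000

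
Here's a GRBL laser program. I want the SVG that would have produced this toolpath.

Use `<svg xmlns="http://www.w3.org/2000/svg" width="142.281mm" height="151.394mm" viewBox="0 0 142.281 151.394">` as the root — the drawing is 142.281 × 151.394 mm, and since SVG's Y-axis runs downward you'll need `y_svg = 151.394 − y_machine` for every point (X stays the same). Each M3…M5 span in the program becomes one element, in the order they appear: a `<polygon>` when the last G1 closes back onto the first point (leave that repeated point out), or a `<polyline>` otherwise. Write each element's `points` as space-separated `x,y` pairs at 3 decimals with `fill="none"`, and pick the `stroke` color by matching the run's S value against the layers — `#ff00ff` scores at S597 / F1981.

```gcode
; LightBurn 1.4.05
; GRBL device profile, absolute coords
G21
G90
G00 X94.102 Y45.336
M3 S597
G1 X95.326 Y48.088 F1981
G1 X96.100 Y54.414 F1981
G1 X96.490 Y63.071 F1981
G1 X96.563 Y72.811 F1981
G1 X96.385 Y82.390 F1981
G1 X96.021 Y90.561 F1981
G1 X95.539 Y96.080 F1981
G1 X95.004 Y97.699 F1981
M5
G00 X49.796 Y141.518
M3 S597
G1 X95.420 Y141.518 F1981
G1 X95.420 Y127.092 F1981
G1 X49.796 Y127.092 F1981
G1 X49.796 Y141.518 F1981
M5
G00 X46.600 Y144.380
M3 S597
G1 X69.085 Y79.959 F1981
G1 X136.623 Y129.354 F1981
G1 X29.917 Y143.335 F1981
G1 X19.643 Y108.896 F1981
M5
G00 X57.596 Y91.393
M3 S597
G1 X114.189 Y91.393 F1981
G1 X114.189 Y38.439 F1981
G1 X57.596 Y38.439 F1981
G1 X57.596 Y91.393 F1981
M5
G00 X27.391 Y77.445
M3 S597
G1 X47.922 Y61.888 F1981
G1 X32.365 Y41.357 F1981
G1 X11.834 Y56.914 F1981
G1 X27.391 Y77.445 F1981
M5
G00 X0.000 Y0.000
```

<svg xmlns="http://www.w3.org/2000/svg" width="142.281mm" height="151.394mm" viewBox="0 0 142.281 151.394">
  <polyline points="94.102,106.058 95.326,103.306 96.100,96.980 96.490,88.323 96.563,78.583 96.385,69.004 96.021,60.833 95.539,55.314 95.004,53.695" fill="none" stroke="#ff00ff"/>
  <polygon points="49.796,9.876 95.420,9.876 95.420,24.302 49.796,24.302" fill="none" stroke="#ff00ff"/>
  <polyline points="46.600,7.014 69.085,71.435 136.623,22.040 29.917,8.059 19.643,42.498" fill="none" stroke="#ff00ff"/>
  <polygon points="57.596,60.001 114.189,60.001 114.189,112.955 57.596,112.955" fill="none" stroke="#ff00ff"/>
  <polygon points="27.391,73.949 47.922,89.506 32.365,110.037 11.834,94.480" fill="none" stroke="#ff00ff"/>
</svg>

y_svg = 151.394 − y_m. Every run uses S597, so all elements get stroke `#ff00ff` (score).

[1] open run; points: 94.102,106.058 95.326,103.306 96.100,96.980 96.490,88.323 96.563,78.583 96.385,69.004 96.021,60.833 95.539,55.314 95.004,53.695

[2] closed run; points: 49.796,9.876 95.420,9.876 95.420,24.302 49.796,24.302

[3] open run; points: 46.600,7.014 69.085,71.435 136.623,22.040 29.917,8.059 19.643,42.498

[4] closed run; points: 57.596,60.001 114.189,60.001 114.189,112.955 57.596,112.955

[5] closed run; points: 27.391,73.949 47.922,89.506 32.365,110.037 11.834,94.480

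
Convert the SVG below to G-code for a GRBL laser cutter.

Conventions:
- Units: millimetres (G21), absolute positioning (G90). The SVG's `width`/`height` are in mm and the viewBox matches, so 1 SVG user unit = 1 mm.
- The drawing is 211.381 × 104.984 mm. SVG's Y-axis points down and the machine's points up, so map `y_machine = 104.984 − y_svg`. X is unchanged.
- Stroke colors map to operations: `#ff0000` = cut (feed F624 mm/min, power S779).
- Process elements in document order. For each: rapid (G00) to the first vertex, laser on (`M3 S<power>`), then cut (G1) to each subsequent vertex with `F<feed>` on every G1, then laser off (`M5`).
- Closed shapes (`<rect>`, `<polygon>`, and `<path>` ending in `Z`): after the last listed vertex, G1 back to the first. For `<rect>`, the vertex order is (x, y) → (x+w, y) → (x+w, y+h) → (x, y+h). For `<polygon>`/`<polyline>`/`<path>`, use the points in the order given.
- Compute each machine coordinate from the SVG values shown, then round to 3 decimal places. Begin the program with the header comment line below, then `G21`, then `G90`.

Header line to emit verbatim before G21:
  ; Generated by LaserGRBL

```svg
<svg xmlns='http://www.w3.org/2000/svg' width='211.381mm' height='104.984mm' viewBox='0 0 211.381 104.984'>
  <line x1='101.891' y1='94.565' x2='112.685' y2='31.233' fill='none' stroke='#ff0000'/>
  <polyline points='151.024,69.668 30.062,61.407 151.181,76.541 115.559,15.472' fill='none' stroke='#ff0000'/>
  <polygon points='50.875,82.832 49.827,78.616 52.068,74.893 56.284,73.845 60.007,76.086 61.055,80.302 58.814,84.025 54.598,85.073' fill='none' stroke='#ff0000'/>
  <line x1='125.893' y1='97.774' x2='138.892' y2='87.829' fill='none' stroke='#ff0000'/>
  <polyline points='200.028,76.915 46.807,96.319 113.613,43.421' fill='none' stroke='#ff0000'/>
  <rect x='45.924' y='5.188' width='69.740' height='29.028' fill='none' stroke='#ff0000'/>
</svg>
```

Since the viewBox matches the mm dimensions, user units are millimetres directly. The only transform is the Y-flip y_m = 104.984 − y_svg.

Shape 1 is a line segment drawn with `<line>`. Its stroke #ff0000 means cut at S779, F624. After flipping Y the toolpath is (101.891,10.419) → (112.685,73.751).

Shape 2 is a open polyline drawn with `<polyline>`. Its stroke #ff0000 means cut at S779, F624. After flipping Y the toolpath is (151.024,35.316) → (30.062,43.577) → (151.181,28.443) → (115.559,89.512).

Shape 3 is a regular polygon drawn with `<polygon>`. Its stroke #ff0000 means cut at S779, F624. After flipping Y the toolpath is (50.875,22.152) → (49.827,26.368) → (52.068,30.091) → (56.284,31.139) → (60.007,28.898) → (61.055,24.682) → (58.814,20.959) → (54.598,19.911) → (50.875,22.152), returning to the start.

Shape 4 is a line segment drawn with `<line>`. Its stroke #ff0000 means cut at S779, F624. After flipping Y the toolpath is (125.893,7.210) → (138.892,17.155).

Shape 5 is a open polyline drawn with `<polyline>`. Its stroke #ff0000 means cut at S779, F624. After flipping Y the toolpath is (200.028,28.069) → (46.807,8.665) → (113.613,61.563).

Shape 6 is a rectangle drawn with `<rect>`. Its stroke #ff0000 means cut at S779, F624. After flipping Y the toolpath is (45.924,99.796) → (115.664,99.796) → (115.664,70.768) → (45.924,70.768) → (45.924,99.796), returning to the start.

; Generated by LaserGRBL
G21
G90
G00 X101.891 Y10.419
M3 S779
G1 X112.685 Y73.751 F624
M5
G00 X151.024 Y35.316
M3 S779
G1 X30.062 Y43.577 F624
G1 X151.181 Y28.443 F624
G1 X115.559 Y89.512 F624
M5
G00 X50.875 Y22.152
M3 S779
G1 X49.827 Y26.368 F624
G1 X52.068 Y30.091 F624
G1 X56.284 Y31.139 F624
G1 X60.007 Y28.898 F624
G1 X61.055 Y24.682 F624
G1 X58.814 Y20.959 F624
G1 X54.598 Y19.911 F624
G1 X50.875 Y22.152 F624
M5
G00 X125.893 Y7.210
M3 S779
G1 X138.892 Y17.155 F624
M5
G00 X200.028 Y28.069
M3 S779
G1 X46.807 Y8.665 F624
G1 X113.613 Y61.563 F624
M5
G00 X45.924 Y99.796
M3 S779
G1 X115.664 Y99.796 F624
G1 X115.664 Y70.768 F624
G1 X45.924 Y70.768 F624
G1 X45.924 Y99.796 F624
M5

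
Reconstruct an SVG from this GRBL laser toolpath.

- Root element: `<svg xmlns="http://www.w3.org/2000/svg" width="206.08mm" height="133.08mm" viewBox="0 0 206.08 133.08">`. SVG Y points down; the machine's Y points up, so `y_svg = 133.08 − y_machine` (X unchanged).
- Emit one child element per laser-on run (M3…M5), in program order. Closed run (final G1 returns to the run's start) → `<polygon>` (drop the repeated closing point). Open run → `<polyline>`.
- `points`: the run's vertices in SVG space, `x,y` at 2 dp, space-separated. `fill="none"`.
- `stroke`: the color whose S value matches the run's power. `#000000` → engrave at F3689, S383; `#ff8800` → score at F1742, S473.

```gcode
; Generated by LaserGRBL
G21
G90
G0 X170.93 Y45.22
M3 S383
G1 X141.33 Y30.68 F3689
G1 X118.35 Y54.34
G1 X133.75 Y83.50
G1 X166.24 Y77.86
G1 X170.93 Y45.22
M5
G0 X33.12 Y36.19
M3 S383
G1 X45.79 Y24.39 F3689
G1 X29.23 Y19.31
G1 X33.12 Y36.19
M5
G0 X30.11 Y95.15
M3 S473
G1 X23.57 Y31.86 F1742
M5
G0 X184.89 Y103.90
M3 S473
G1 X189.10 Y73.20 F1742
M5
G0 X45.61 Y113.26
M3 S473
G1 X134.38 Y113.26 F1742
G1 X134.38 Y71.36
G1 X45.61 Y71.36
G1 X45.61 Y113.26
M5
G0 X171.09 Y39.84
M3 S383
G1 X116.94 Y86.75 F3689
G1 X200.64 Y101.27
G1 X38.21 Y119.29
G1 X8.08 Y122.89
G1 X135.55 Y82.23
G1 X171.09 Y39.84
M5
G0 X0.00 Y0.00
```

Machine Y-up, SVG Y-down with viewBox height 133.08, so y_svg = 133.08 − y_machine; X carries over.

Run 1: the run's S383 means `#000000` (engrave). The run returns to its start, so emit a `<polygon>` with points (Y-flipped): 170.93,87.86 141.33,102.40 118.35,78.74 133.75,49.58 166.24,55.22.

Run 2: the run's S383 means `#000000` (engrave). The run returns to its start, so emit a `<polygon>` with points (Y-flipped): 33.12,96.89 45.79,108.69 29.23,113.77.

Run 3: the run's S473 means `#ff8800` (score). The run is open, so emit a `<polyline>` with points (Y-flipped): 30.11,37.93 23.57,101.22.

Run 4: the run's S473 means `#ff8800` (score). The run is open, so emit a `<polyline>` with points (Y-flipped): 184.89,29.18 189.10,59.88.

Run 5: power S473 maps to stroke `#ff8800` (score). The run returns to its start, so emit a `<polygon>` with points (Y-flipped): 45.61,19.82 134.38,19.82 134.38,61.72 45.61,61.72.

Run 6: power S383 maps to stroke `#000000` (engrave). The run returns to its start, so emit a `<polygon>` with points (Y-flipped): 171.09,93.24 116.94,46.33 200.64,31.81 38.21,13.79 8.08,10.19 135.55,50.85.

<svg xmlns="http://www.w3.org/2000/svg" width="206.08mm" height="133.08mm" viewBox="0 0 206.08 133.08">
  <polygon points="170.93,87.86 141.33,102.40 118.35,78.74 133.75,49.58 166.24,55.22" fill="none" stroke="#000000"/>
  <polygon points="33.12,96.89 45.79,108.69 29.23,113.77" fill="none" stroke="#000000"/>
  <polyline points="30.11,37.93 23.57,101.22" fill="none" stroke="#ff8800"/>
  <polyline points="184.89,29.18 189.10,59.88" fill="none" stroke="#ff8800"/>
  <polygon points="45.61,19.82 134.38,19.82 134.38,61.72 45.61,61.72" fill="none" stroke="#ff8800"/>
  <polygon points="171.09,93.24 116.94,46.33 200.64,31.81 38.21,13.79 8.08,10.19 135.55,50.85" fill="none" stroke="#000000"/>
</svg>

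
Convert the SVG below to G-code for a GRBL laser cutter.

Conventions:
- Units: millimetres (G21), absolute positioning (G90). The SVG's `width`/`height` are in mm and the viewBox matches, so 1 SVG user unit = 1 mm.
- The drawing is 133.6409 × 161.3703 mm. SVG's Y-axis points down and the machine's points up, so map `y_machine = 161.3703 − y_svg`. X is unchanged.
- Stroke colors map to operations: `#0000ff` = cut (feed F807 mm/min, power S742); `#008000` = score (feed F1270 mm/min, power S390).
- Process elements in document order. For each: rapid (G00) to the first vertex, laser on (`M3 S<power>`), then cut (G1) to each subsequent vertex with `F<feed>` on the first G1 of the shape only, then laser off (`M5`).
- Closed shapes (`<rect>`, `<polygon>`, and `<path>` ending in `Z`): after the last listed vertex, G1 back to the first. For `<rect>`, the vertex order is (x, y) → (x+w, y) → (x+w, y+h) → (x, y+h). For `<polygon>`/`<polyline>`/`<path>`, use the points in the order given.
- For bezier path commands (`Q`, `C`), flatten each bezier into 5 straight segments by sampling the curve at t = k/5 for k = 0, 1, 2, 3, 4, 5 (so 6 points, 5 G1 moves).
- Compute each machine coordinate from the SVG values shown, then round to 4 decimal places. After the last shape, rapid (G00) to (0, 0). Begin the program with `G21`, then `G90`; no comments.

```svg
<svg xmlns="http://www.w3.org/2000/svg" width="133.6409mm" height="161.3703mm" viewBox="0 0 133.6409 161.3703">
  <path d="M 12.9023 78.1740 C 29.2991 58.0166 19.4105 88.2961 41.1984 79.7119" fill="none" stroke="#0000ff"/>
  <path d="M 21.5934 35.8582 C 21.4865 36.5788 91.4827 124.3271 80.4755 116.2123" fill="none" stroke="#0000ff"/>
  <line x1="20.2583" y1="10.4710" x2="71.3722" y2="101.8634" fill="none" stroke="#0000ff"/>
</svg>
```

G21
G90
G00 X12.9023 Y83.1963
M3 S742
G1 X20.0498 Y89.9527 F807
G1 X23.6710 Y88.8907
G1 X26.5481 Y84.2967
G1 X31.4631 Y80.4571
G1 X41.1984 Y81.6584
M5
G00 X21.5934 Y125.5121
M3 S742
G1 X28.7328 Y116.0995 F807
G1 X45.4438 Y94.5791
G1 X64.4733 Y69.7295
G1 X78.5683 Y50.3296
G1 X80.4755 Y45.1580
M5
G00 X20.2583 Y150.8993
M3 S742
G1 X71.3722 Y59.5069 F807
M5
G00 X0.0000 Y0.0000

Since the viewBox matches the mm dimensions, user units are millimetres directly. The only transform is the Y-flip y_m = 161.3703 − y_svg.

Shape 1 is a cubic bezier drawn with `<path>`. Its stroke #0000ff means cut at S742, F807. After flipping Y the toolpath is (12.9023,83.1963) → (20.0498,89.9527) → (23.6710,88.8907) → (26.5481,84.2967) → (31.4631,80.4571) → (41.1984,81.6584).

Shape 2 is a cubic bezier drawn with `<path>`. Its stroke #0000ff means cut at S742, F807. After flipping Y the toolpath is (21.5934,125.5121) → (28.7328,116.0995) → (45.4438,94.5791) → (64.4733,69.7295) → (78.5683,50.3296) → (80.4755,45.1580).

Shape 3 is a line segment drawn with `<line>`. Its stroke #0000ff means cut at S742, F807. After flipping Y the toolpath is (20.2583,150.8993) → (71.3722,59.5069).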